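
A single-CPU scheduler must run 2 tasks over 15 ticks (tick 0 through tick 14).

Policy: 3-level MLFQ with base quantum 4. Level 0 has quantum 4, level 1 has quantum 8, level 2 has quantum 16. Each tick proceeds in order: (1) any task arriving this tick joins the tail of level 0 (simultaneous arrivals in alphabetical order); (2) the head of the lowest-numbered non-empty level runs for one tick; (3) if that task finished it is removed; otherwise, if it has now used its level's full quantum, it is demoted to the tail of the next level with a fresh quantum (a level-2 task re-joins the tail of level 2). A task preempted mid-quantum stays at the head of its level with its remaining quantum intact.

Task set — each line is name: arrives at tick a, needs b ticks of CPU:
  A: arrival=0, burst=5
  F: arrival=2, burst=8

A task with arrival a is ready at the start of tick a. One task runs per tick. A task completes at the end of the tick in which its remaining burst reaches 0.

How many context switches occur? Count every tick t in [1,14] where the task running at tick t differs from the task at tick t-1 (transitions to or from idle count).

context switches = 4

t=0: L0/L1/L2 = A/-/- → run A
t=1: L0/L1/L2 = A/-/- → run A
t=2: L0/L1/L2 = AF/-/- → run A
t=3: L0/L1/L2 = AF/-/- → run A
t=4: L0/L1/L2 = F/A/- → run F
t=5: L0/L1/L2 = F/A/- → run F
t=6: L0/L1/L2 = F/A/- → run F
t=7: L0/L1/L2 = F/A/- → run F
t=8: L0/L1/L2 = -/AF/- → run A
t=9: L0/L1/L2 = -/F/- → run F
t=10: L0/L1/L2 = -/F/- → run F
t=11: L0/L1/L2 = -/F/- → run F
t=12: L0/L1/L2 = -/F/- → run F
t=13: (idle)
t=14: (idle)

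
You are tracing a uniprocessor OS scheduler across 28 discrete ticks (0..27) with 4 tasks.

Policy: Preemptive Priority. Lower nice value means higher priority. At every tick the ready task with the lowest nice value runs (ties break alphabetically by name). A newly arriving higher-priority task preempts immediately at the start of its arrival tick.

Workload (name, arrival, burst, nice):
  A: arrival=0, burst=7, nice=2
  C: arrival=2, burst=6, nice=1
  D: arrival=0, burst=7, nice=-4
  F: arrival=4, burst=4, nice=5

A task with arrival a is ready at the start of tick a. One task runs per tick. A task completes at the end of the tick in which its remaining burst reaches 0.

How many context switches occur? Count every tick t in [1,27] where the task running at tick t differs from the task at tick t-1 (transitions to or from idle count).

context switches = 4

t=0: ready={A,D} → run D
t=1: ready={A,D} → run D
t=2: ready={A,C,D} → run D
t=3: ready={A,C,D} → run D
t=4: ready={A,C,D,F} → run D
t=5: ready={A,C,D,F} → run D
t=6: ready={A,C,D,F} → run D
t=7: ready={A,C,F} → run C
t=8: ready={A,C,F} → run C
t=9: ready={A,C,F} → run C
t=10: ready={A,C,F} → run C
t=11: ready={A,C,F} → run C
t=12: ready={A,C,F} → run C
t=13: ready={A,F} → run A
t=14: ready={A,F} → run A
t=15: ready={A,F} → run A
t=16: ready={A,F} → run A
t=17: ready={A,F} → run A
t=18: ready={A,F} → run A
t=19: ready={A,F} → run A
t=20: ready={F} → run F
t=21: ready={F} → run F
t=22: ready={F} → run F
t=23: ready={F} → run F
t=24: (idle)
t=25: (idle)
t=26: (idle)
t=27: (idle)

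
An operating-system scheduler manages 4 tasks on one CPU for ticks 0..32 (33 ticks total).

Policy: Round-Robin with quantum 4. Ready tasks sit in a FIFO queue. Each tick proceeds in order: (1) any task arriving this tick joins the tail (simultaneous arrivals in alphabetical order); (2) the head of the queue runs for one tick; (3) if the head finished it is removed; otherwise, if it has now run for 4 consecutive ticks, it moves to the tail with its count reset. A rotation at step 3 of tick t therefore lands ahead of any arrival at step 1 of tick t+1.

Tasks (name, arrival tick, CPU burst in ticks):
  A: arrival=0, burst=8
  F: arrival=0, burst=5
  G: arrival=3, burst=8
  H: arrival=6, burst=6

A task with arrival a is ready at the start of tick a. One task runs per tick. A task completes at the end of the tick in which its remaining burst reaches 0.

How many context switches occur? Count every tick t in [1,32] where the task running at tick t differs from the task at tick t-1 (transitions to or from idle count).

context switches = 8

t=0: queue=[A,F] q_used=0 → run A
t=1: queue=[A,F] q_used=1 → run A
t=2: queue=[A,F] q_used=2 → run A
t=3: queue=[A,F,G] q_used=3 → run A
t=4: queue=[F,G,A] q_used=0 → run F
t=5: queue=[F,G,A] q_used=1 → run F
t=6: queue=[F,G,A,H] q_used=2 → run F
t=7: queue=[F,G,A,H] q_used=3 → run F
t=8: queue=[G,A,H,F] q_used=0 → run G
t=9: queue=[G,A,H,F] q_used=1 → run G
t=10: queue=[G,A,H,F] q_used=2 → run G
t=11: queue=[G,A,H,F] q_used=3 → run G
t=12: queue=[A,H,F,G] q_used=0 → run A
t=13: queue=[A,H,F,G] q_used=1 → run A
t=14: queue=[A,H,F,G] q_used=2 → run A
t=15: queue=[A,H,F,G] q_used=3 → run A
t=16: queue=[H,F,G] q_used=0 → run H
t=17: queue=[H,F,G] q_used=1 → run H
t=18: queue=[H,F,G] q_used=2 → run H
t=19: queue=[H,F,G] q_used=3 → run H
t=20: queue=[F,G,H] q_used=0 → run F
t=21: queue=[G,H] q_used=0 → run G
t=22: queue=[G,H] q_used=1 → run G
t=23: queue=[G,H] q_used=2 → run G
t=24: queue=[G,H] q_used=3 → run G
t=25: queue=[H] q_used=0 → run H
t=26: queue=[H] q_used=1 → run H
t=27: (idle)
t=28: (idle)
t=29: (idle)
t=30: (idle)
t=31: (idle)
t=32: (idle)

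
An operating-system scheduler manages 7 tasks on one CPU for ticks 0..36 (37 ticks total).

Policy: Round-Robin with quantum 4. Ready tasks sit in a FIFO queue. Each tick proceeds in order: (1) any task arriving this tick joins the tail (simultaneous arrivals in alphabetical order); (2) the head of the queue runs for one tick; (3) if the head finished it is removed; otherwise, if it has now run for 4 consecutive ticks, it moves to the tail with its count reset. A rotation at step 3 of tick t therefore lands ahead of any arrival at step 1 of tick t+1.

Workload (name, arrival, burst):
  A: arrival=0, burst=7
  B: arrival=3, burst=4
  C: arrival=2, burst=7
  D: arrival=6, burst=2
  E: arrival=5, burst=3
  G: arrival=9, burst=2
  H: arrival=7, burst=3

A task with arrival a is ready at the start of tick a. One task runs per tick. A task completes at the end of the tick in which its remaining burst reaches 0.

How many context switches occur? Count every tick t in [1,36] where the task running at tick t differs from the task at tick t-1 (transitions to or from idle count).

t=0: queue=[A] q_used=0 → run A
t=1: queue=[A] q_used=1 → run A
t=2: queue=[A,C] q_used=2 → run A
t=3: queue=[A,C,B] q_used=3 → run A
t=4: queue=[C,B,A] q_used=0 → run C
t=5: queue=[C,B,A,E] q_used=1 → run C
t=6: queue=[C,B,A,E,D] q_used=2 → run C
t=7: queue=[C,B,A,E,D,H] q_used=3 → run C
t=8: queue=[B,A,E,D,H,C] q_used=0 → run B
t=9: queue=[B,A,E,D,H,C,G] q_used=1 → run B
t=10: queue=[B,A,E,D,H,C,G] q_used=2 → run B
t=11: queue=[B,A,E,D,H,C,G] q_used=3 → run B
t=12: queue=[A,E,D,H,C,G] q_used=0 → run A
t=13: queue=[A,E,D,H,C,G] q_used=1 → run A
t=14: queue=[A,E,D,H,C,G] q_used=2 → run A
t=15: queue=[E,D,H,C,G] q_used=0 → run E
t=16: queue=[E,D,H,C,G] q_used=1 → run E
t=17: queue=[E,D,H,C,G] q_used=2 → run E
t=18: queue=[D,H,C,G] q_used=0 → run D
t=19: queue=[D,H,C,G] q_used=1 → run D
t=20: queue=[H,C,G] q_used=0 → run H
t=21: queue=[H,C,G] q_used=1 → run H
t=22: queue=[H,C,G] q_used=2 → run H
t=23: queue=[C,G] q_used=0 → run C
t=24: queue=[C,G] q_used=1 → run C
t=25: queue=[C,G] q_used=2 → run C
t=26: queue=[G] q_used=0 → run G
t=27: queue=[G] q_used=1 → run G
t=28: (idle)
t=29: (idle)
t=30: (idle)
t=31: (idle)
t=32: (idle)
t=33: (idle)
t=34: (idle)
t=35: (idle)
t=36: (idle)

context switches = 9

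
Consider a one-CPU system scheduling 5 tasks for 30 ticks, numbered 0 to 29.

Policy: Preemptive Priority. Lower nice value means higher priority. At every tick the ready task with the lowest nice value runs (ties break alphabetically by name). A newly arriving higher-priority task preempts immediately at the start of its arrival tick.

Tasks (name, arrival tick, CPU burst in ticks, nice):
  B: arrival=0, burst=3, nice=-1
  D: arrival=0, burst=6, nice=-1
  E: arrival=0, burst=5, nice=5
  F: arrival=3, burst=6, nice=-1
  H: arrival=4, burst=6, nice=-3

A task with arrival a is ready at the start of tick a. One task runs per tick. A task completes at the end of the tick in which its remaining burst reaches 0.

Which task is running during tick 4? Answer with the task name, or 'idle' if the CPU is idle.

running at tick 4 = H

t=0: ready={B,D,E} → run B
t=1: ready={B,D,E} → run B
t=2: ready={B,D,E} → run B
t=3: ready={D,E,F} → run D
t=4: ready={D,E,F,H} → run H
t=5: ready={D,E,F,H} → run H
t=6: ready={D,E,F,H} → run H
t=7: ready={D,E,F,H} → run H
t=8: ready={D,E,F,H} → run H
t=9: ready={D,E,F,H} → run H
t=10: ready={D,E,F} → run D
t=11: ready={D,E,F} → run D
t=12: ready={D,E,F} → run D
t=13: ready={D,E,F} → run D
t=14: ready={D,E,F} → run D
t=15: ready={E,F} → run F
t=16: ready={E,F} → run F
t=17: ready={E,F} → run F
t=18: ready={E,F} → run F
t=19: ready={E,F} → run F
t=20: ready={E,F} → run F
t=21: ready={E} → run E
t=22: ready={E} → run E
t=23: ready={E} → run E
t=24: ready={E} → run E
t=25: ready={E} → run E
t=26: (idle)
t=27: (idle)
t=28: (idle)
t=29: (idle)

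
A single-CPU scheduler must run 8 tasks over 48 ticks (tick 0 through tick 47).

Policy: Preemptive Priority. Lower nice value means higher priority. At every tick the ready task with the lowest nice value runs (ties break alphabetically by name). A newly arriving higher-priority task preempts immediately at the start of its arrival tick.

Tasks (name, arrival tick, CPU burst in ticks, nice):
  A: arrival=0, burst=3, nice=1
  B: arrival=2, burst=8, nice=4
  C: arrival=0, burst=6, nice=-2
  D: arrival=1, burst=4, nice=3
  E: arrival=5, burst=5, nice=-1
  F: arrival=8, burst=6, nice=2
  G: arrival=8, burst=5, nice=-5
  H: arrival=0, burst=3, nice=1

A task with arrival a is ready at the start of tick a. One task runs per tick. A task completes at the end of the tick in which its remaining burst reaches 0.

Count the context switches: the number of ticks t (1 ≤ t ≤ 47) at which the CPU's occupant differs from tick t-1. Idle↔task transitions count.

t=0: ready={A,C,H} → run C
t=1: ready={A,C,D,H} → run C
t=2: ready={A,B,C,D,H} → run C
t=3: ready={A,B,C,D,H} → run C
t=4: ready={A,B,C,D,H} → run C
t=5: ready={A,B,C,D,E,H} → run C
t=6: ready={A,B,D,E,H} → run E
t=7: ready={A,B,D,E,H} → run E
t=8: ready={A,B,D,E,F,G,H} → run G
t=9: ready={A,B,D,E,F,G,H} → run G
t=10: ready={A,B,D,E,F,G,H} → run G
t=11: ready={A,B,D,E,F,G,H} → run G
t=12: ready={A,B,D,E,F,G,H} → run G
t=13: ready={A,B,D,E,F,H} → run E
t=14: ready={A,B,D,E,F,H} → run E
t=15: ready={A,B,D,E,F,H} → run E
t=16: ready={A,B,D,F,H} → run A
t=17: ready={A,B,D,F,H} → run A
t=18: ready={A,B,D,F,H} → run A
t=19: ready={B,D,F,H} → run H
t=20: ready={B,D,F,H} → run H
t=21: ready={B,D,F,H} → run H
t=22: ready={B,D,F} → run F
t=23: ready={B,D,F} → run F
t=24: ready={B,D,F} → run F
t=25: ready={B,D,F} → run F
t=26: ready={B,D,F} → run F
t=27: ready={B,D,F} → run F
t=28: ready={B,D} → run D
t=29: ready={B,D} → run D
t=30: ready={B,D} → run D
t=31: ready={B,D} → run D
t=32: ready={B} → run B
t=33: ready={B} → run B
t=34: ready={B} → run B
t=35: ready={B} → run B
t=36: ready={B} → run B
t=37: ready={B} → run B
t=38: ready={B} → run B
t=39: ready={B} → run B
t=40: (idle)
t=41: (idle)
t=42: (idle)
t=43: (idle)
t=44: (idle)
t=45: (idle)
t=46: (idle)
t=47: (idle)

context switches = 9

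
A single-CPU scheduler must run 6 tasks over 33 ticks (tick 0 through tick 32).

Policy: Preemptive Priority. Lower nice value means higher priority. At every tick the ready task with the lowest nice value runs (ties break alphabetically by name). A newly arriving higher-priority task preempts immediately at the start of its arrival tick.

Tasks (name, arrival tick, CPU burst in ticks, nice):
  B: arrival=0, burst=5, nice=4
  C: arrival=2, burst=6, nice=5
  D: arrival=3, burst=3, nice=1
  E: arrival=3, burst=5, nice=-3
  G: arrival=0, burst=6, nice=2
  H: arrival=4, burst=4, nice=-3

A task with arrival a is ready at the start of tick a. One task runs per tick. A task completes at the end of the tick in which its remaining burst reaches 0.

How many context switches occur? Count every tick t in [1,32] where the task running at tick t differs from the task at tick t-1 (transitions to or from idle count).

context switches = 7

t=0: ready={B,G} → run G
t=1: ready={B,G} → run G
t=2: ready={B,C,G} → run G
t=3: ready={B,C,D,E,G} → run E
t=4: ready={B,C,D,E,G,H} → run E
t=5: ready={B,C,D,E,G,H} → run E
t=6: ready={B,C,D,E,G,H} → run E
t=7: ready={B,C,D,E,G,H} → run E
t=8: ready={B,C,D,G,H} → run H
t=9: ready={B,C,D,G,H} → run H
t=10: ready={B,C,D,G,H} → run H
t=11: ready={B,C,D,G,H} → run H
t=12: ready={B,C,D,G} → run D
t=13: ready={B,C,D,G} → run D
t=14: ready={B,C,D,G} → run D
t=15: ready={B,C,G} → run G
t=16: ready={B,C,G} → run G
t=17: ready={B,C,G} → run G
t=18: ready={B,C} → run B
t=19: ready={B,C} → run B
t=20: ready={B,C} → run B
t=21: ready={B,C} → run B
t=22: ready={B,C} → run B
t=23: ready={C} → run C
t=24: ready={C} → run C
t=25: ready={C} → run C
t=26: ready={C} → run C
t=27: ready={C} → run C
t=28: ready={C} → run C
t=29: (idle)
t=30: (idle)
t=31: (idle)
t=32: (idle)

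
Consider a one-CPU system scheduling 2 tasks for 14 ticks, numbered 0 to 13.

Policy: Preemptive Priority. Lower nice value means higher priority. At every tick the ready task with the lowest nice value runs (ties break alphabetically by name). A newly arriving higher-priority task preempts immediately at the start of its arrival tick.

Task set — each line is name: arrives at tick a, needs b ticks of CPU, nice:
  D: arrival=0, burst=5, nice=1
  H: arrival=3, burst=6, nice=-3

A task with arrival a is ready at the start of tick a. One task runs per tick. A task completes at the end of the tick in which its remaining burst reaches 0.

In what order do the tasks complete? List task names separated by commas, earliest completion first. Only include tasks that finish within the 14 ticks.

completion order = H, D

t=0: ready={D} → run D
t=1: ready={D} → run D
t=2: ready={D} → run D
t=3: ready={D,H} → run H
t=4: ready={D,H} → run H
t=5: ready={D,H} → run H
t=6: ready={D,H} → run H
t=7: ready={D,H} → run H
t=8: ready={D,H} → run H
t=9: ready={D} → run D
t=10: ready={D} → run D
t=11: (idle)
t=12: (idle)
t=13: (idle)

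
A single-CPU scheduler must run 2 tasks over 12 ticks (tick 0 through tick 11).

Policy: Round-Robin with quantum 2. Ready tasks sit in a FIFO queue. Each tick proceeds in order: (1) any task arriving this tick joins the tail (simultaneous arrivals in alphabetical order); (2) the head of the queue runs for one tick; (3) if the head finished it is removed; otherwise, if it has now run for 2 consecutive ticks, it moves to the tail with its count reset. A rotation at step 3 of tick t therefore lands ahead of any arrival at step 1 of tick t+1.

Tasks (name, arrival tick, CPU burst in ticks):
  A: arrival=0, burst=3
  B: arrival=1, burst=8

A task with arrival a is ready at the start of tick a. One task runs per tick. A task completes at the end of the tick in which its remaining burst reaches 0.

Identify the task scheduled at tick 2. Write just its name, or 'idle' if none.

t=0: queue=[A] q_used=0 → run A
t=1: queue=[A,B] q_used=1 → run A
t=2: queue=[B,A] q_used=0 → run B
t=3: queue=[B,A] q_used=1 → run B
t=4: queue=[A,B] q_used=0 → run A
t=5: queue=[B] q_used=0 → run B
t=6: queue=[B] q_used=1 → run B
t=7: queue=[B] q_used=0 → run B
t=8: queue=[B] q_used=1 → run B
t=9: queue=[B] q_used=0 → run B
t=10: queue=[B] q_used=1 → run B
t=11: (idle)

running at tick 2 = B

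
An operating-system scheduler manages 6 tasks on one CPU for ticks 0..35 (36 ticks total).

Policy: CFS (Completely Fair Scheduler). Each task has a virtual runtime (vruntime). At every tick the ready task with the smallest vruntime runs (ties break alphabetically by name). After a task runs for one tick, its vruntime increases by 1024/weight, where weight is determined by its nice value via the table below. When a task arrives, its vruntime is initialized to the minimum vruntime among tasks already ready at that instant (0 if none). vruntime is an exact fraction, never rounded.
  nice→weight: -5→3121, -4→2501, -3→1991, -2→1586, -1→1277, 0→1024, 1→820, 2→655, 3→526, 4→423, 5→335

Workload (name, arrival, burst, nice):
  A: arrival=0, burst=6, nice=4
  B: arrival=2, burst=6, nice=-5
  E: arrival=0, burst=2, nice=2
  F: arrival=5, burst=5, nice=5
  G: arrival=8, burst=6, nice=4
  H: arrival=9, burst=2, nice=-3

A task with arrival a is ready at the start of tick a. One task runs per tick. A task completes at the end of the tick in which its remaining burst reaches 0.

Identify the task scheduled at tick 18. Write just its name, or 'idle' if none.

t=0: vr[A=0 E=0] → run A
t=1: vr[A=1024/423 E=0] → run E
t=2: vr[A=1024/423 B=1024/655 E=1024/655] → run B
t=3: vr[A=1024/423 B=3866624/2044255 E=1024/655] → run E
t=4: vr[A=1024/423 B=3866624/2044255] → run B
t=5: vr[A=1024/423 B=4537344/2044255 F=4537344/2044255] → run B
t=6: vr[A=1024/423 B=5208064/2044255 F=4537344/2044255] → run F
t=7: vr[A=1024/423 B=5208064/2044255 F=722665472/136965085] → run A
t=8: vr[A=2048/423 B=5208064/2044255 F=722665472/136965085 G=5208064/2044255] → run B
t=9: vr[A=2048/423 B=5878784/2044255 F=722665472/136965085 G=5208064/2044255 H=5208064/2044255] → run G
t=10: vr[A=2048/423 B=5878784/2044255 F=722665472/136965085 G=4296328192/864719865 H=5208064/2044255] → run H
t=11: vr[A=2048/423 B=5878784/2044255 F=722665472/136965085 G=4296328192/864719865 H=12462572544/4070111705] → run B
t=12: vr[A=2048/423 B=6549504/2044255 F=722665472/136965085 G=4296328192/864719865 H=12462572544/4070111705] → run H
t=13: vr[A=2048/423 B=6549504/2044255 F=722665472/136965085 G=4296328192/864719865] → run B
t=14: vr[A=2048/423 F=722665472/136965085 G=4296328192/864719865] → run A
t=15: vr[A=1024/141 F=722665472/136965085 G=4296328192/864719865] → run G
t=16: vr[A=1024/141 F=722665472/136965085 G=6389645312/864719865] → run F
t=17: vr[A=1024/141 F=1141328896/136965085 G=6389645312/864719865] → run A
t=18: vr[A=4096/423 F=1141328896/136965085 G=6389645312/864719865] → run G
t=19: vr[A=4096/423 F=1141328896/136965085 G=2827654144/288239955] → run F
t=20: vr[A=4096/423 F=311998464/27393017 G=2827654144/288239955] → run A
t=21: vr[A=5120/423 F=311998464/27393017 G=2827654144/288239955] → run G
t=22: vr[A=5120/423 F=311998464/27393017 G=10576279552/864719865] → run F
t=23: vr[A=5120/423 F=1978655744/136965085 G=10576279552/864719865] → run A
t=24: vr[F=1978655744/136965085 G=10576279552/864719865] → run G
t=25: vr[F=1978655744/136965085 G=12669596672/864719865] → run F
t=26: vr[G=12669596672/864719865] → run G
t=27: (idle)
t=28: (idle)
t=29: (idle)
t=30: (idle)
t=31: (idle)
t=32: (idle)
t=33: (idle)
t=34: (idle)
t=35: (idle)

running at tick 18 = G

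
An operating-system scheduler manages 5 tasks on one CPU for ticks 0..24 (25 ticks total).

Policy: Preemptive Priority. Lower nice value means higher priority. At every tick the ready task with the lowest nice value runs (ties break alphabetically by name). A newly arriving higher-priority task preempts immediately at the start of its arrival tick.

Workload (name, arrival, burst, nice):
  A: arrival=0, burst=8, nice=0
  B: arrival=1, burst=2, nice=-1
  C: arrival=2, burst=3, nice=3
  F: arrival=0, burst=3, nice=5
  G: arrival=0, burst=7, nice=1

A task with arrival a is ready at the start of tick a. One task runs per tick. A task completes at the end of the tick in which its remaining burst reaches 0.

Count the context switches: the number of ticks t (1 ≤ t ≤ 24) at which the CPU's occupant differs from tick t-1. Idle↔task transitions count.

t=0: ready={A,F,G} → run A
t=1: ready={A,B,F,G} → run B
t=2: ready={A,B,C,F,G} → run B
t=3: ready={A,C,F,G} → run A
t=4: ready={A,C,F,G} → run A
t=5: ready={A,C,F,G} → run A
t=6: ready={A,C,F,G} → run A
t=7: ready={A,C,F,G} → run A
t=8: ready={A,C,F,G} → run A
t=9: ready={A,C,F,G} → run A
t=10: ready={C,F,G} → run G
t=11: ready={C,F,G} → run G
t=12: ready={C,F,G} → run G
t=13: ready={C,F,G} → run G
t=14: ready={C,F,G} → run G
t=15: ready={C,F,G} → run G
t=16: ready={C,F,G} → run G
t=17: ready={C,F} → run C
t=18: ready={C,F} → run C
t=19: ready={C,F} → run C
t=20: ready={F} → run F
t=21: ready={F} → run F
t=22: ready={F} → run F
t=23: (idle)
t=24: (idle)

context switches = 6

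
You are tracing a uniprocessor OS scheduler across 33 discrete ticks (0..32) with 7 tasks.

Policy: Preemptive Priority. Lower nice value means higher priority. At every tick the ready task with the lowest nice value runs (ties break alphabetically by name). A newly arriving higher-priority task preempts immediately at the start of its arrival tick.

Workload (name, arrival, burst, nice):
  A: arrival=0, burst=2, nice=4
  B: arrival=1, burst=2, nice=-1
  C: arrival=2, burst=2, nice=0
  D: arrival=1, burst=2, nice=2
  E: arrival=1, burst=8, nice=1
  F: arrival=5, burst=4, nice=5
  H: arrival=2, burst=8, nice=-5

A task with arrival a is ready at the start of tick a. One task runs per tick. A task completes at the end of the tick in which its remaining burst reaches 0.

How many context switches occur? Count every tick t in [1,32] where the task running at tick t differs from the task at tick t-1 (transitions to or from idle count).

t=0: ready={A} → run A
t=1: ready={A,B,D,E} → run B
t=2: ready={A,B,C,D,E,H} → run H
t=3: ready={A,B,C,D,E,H} → run H
t=4: ready={A,B,C,D,E,H} → run H
t=5: ready={A,B,C,D,E,F,H} → run H
t=6: ready={A,B,C,D,E,F,H} → run H
t=7: ready={A,B,C,D,E,F,H} → run H
t=8: ready={A,B,C,D,E,F,H} → run H
t=9: ready={A,B,C,D,E,F,H} → run H
t=10: ready={A,B,C,D,E,F} → run B
t=11: ready={A,C,D,E,F} → run C
t=12: ready={A,C,D,E,F} → run C
t=13: ready={A,D,E,F} → run E
t=14: ready={A,D,E,F} → run E
t=15: ready={A,D,E,F} → run E
t=16: ready={A,D,E,F} → run E
t=17: ready={A,D,E,F} → run E
t=18: ready={A,D,E,F} → run E
t=19: ready={A,D,E,F} → run E
t=20: ready={A,D,E,F} → run E
t=21: ready={A,D,F} → run D
t=22: ready={A,D,F} → run D
t=23: ready={A,F} → run A
t=24: ready={F} → run F
t=25: ready={F} → run F
t=26: ready={F} → run F
t=27: ready={F} → run F
t=28: (idle)
t=29: (idle)
t=30: (idle)
t=31: (idle)
t=32: (idle)

context switches = 9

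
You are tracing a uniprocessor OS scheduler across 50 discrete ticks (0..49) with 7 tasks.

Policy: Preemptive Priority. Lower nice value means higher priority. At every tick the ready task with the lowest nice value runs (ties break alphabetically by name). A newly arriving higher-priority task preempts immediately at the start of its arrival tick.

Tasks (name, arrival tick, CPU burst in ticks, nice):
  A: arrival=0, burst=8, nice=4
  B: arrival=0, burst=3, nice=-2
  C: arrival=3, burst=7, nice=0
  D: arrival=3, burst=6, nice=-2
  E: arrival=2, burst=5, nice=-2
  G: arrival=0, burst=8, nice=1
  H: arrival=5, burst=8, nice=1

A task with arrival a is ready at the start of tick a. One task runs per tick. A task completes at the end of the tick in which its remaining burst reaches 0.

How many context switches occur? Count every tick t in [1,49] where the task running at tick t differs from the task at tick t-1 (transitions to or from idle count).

t=0: ready={A,B,G} → run B
t=1: ready={A,B,G} → run B
t=2: ready={A,B,E,G} → run B
t=3: ready={A,C,D,E,G} → run D
t=4: ready={A,C,D,E,G} → run D
t=5: ready={A,C,D,E,G,H} → run D
t=6: ready={A,C,D,E,G,H} → run D
t=7: ready={A,C,D,E,G,H} → run D
t=8: ready={A,C,D,E,G,H} → run D
t=9: ready={A,C,E,G,H} → run E
t=10: ready={A,C,E,G,H} → run E
t=11: ready={A,C,E,G,H} → run E
t=12: ready={A,C,E,G,H} → run E
t=13: ready={A,C,E,G,H} → run E
t=14: ready={A,C,G,H} → run C
t=15: ready={A,C,G,H} → run C
t=16: ready={A,C,G,H} → run C
t=17: ready={A,C,G,H} → run C
t=18: ready={A,C,G,H} → run C
t=19: ready={A,C,G,H} → run C
t=20: ready={A,C,G,H} → run C
t=21: ready={A,G,H} → run G
t=22: ready={A,G,H} → run G
t=23: ready={A,G,H} → run G
t=24: ready={A,G,H} → run G
t=25: ready={A,G,H} → run G
t=26: ready={A,G,H} → run G
t=27: ready={A,G,H} → run G
t=28: ready={A,G,H} → run G
t=29: ready={A,H} → run H
t=30: ready={A,H} → run H
t=31: ready={A,H} → run H
t=32: ready={A,H} → run H
t=33: ready={A,H} → run H
t=34: ready={A,H} → run H
t=35: ready={A,H} → run H
t=36: ready={A,H} → run H
t=37: ready={A} → run A
t=38: ready={A} → run A
t=39: ready={A} → run A
t=40: ready={A} → run A
t=41: ready={A} → run A
t=42: ready={A} → run A
t=43: ready={A} → run A
t=44: ready={A} → run A
t=45: (idle)
t=46: (idle)
t=47: (idle)
t=48: (idle)
t=49: (idle)

context switches = 7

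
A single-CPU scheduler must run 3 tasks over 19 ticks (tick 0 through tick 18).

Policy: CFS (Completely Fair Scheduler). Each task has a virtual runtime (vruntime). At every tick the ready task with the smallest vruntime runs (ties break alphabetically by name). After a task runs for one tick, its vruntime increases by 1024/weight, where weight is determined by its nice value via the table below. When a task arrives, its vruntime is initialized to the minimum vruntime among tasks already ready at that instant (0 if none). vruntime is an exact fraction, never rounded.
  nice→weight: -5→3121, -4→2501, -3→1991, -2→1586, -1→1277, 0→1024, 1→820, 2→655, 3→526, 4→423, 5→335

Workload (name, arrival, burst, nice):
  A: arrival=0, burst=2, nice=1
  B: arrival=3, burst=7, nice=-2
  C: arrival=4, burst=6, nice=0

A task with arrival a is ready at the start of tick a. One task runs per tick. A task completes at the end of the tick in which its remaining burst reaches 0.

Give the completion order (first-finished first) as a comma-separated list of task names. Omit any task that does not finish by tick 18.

completion order = A, B, C

t=0: vr[A=0] → run A
t=1: vr[A=256/205] → run A
t=2: (idle)
t=3: vr[B=0] → run B
t=4: vr[B=512/793 C=512/793] → run B
t=5: vr[B=1024/793 C=512/793] → run C
t=6: vr[B=1024/793 C=1305/793] → run B
t=7: vr[B=1536/793 C=1305/793] → run C
t=8: vr[B=1536/793 C=2098/793] → run B
t=9: vr[B=2048/793 C=2098/793] → run B
t=10: vr[B=2560/793 C=2098/793] → run C
t=11: vr[B=2560/793 C=2891/793] → run B
t=12: vr[B=3072/793 C=2891/793] → run C
t=13: vr[B=3072/793 C=3684/793] → run B
t=14: vr[C=3684/793] → run C
t=15: vr[C=4477/793] → run C
t=16: (idle)
t=17: (idle)
t=18: (idle)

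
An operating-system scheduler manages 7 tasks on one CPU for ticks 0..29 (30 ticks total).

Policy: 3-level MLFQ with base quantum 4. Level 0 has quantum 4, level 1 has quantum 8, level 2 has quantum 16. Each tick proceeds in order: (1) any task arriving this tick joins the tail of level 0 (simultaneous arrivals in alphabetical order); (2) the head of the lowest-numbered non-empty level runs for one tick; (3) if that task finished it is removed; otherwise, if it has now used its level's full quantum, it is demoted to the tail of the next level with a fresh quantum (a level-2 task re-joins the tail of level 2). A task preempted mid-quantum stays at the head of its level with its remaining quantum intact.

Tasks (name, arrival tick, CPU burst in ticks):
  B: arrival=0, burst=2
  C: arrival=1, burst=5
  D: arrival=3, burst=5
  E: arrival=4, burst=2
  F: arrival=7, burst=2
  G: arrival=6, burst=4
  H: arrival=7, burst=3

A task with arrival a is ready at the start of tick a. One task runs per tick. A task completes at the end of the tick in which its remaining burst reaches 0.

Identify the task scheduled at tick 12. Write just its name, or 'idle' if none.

running at tick 12 = G

t=0: L0/L1/L2 = B/-/- → run B
t=1: L0/L1/L2 = BC/-/- → run B
t=2: L0/L1/L2 = C/-/- → run C
t=3: L0/L1/L2 = CD/-/- → run C
t=4: L0/L1/L2 = CDE/-/- → run C
t=5: L0/L1/L2 = CDE/-/- → run C
t=6: L0/L1/L2 = DEG/C/- → run D
t=7: L0/L1/L2 = DEGFH/C/- → run D
t=8: L0/L1/L2 = DEGFH/C/- → run D
t=9: L0/L1/L2 = DEGFH/C/- → run D
t=10: L0/L1/L2 = EGFH/CD/- → run E
t=11: L0/L1/L2 = EGFH/CD/- → run E
t=12: L0/L1/L2 = GFH/CD/- → run G
t=13: L0/L1/L2 = GFH/CD/- → run G
t=14: L0/L1/L2 = GFH/CD/- → run G
t=15: L0/L1/L2 = GFH/CD/- → run G
t=16: L0/L1/L2 = FH/CD/- → run F
t=17: L0/L1/L2 = FH/CD/- → run F
t=18: L0/L1/L2 = H/CD/- → run H
t=19: L0/L1/L2 = H/CD/- → run H
t=20: L0/L1/L2 = H/CD/- → run H
t=21: L0/L1/L2 = -/CD/- → run C
t=22: L0/L1/L2 = -/D/- → run D
t=23: (idle)
t=24: (idle)
t=25: (idle)
t=26: (idle)
t=27: (idle)
t=28: (idle)
t=29: (idle)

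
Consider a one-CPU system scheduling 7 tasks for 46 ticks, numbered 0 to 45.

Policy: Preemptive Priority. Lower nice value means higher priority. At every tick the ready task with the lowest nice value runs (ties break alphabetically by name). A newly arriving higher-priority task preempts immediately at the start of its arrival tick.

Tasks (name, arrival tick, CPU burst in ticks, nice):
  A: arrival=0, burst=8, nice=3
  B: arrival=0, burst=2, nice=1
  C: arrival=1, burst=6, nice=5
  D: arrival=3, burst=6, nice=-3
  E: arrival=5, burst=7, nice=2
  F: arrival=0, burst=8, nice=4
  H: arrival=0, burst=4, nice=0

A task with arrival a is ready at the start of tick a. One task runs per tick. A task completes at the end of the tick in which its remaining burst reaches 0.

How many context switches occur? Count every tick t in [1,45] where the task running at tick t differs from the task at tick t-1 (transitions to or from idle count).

context switches = 8

t=0: ready={A,B,F,H} → run H
t=1: ready={A,B,C,F,H} → run H
t=2: ready={A,B,C,F,H} → run H
t=3: ready={A,B,C,D,F,H} → run D
t=4: ready={A,B,C,D,F,H} → run D
t=5: ready={A,B,C,D,E,F,H} → run D
t=6: ready={A,B,C,D,E,F,H} → run D
t=7: ready={A,B,C,D,E,F,H} → run D
t=8: ready={A,B,C,D,E,F,H} → run D
t=9: ready={A,B,C,E,F,H} → run H
t=10: ready={A,B,C,E,F} → run B
t=11: ready={A,B,C,E,F} → run B
t=12: ready={A,C,E,F} → run E
t=13: ready={A,C,E,F} → run E
t=14: ready={A,C,E,F} → run E
t=15: ready={A,C,E,F} → run E
t=16: ready={A,C,E,F} → run E
t=17: ready={A,C,E,F} → run E
t=18: ready={A,C,E,F} → run E
t=19: ready={A,C,F} → run A
t=20: ready={A,C,F} → run A
t=21: ready={A,C,F} → run A
t=22: ready={A,C,F} → run A
t=23: ready={A,C,F} → run A
t=24: ready={A,C,F} → run A
t=25: ready={A,C,F} → run A
t=26: ready={A,C,F} → run A
t=27: ready={C,F} → run F
t=28: ready={C,F} → run F
t=29: ready={C,F} → run F
t=30: ready={C,F} → run F
t=31: ready={C,F} → run F
t=32: ready={C,F} → run F
t=33: ready={C,F} → run F
t=34: ready={C,F} → run F
t=35: ready={C} → run C
t=36: ready={C} → run C
t=37: ready={C} → run C
t=38: ready={C} → run C
t=39: ready={C} → run C
t=40: ready={C} → run C
t=41: (idle)
t=42: (idle)
t=43: (idle)
t=44: (idle)
t=45: (idle)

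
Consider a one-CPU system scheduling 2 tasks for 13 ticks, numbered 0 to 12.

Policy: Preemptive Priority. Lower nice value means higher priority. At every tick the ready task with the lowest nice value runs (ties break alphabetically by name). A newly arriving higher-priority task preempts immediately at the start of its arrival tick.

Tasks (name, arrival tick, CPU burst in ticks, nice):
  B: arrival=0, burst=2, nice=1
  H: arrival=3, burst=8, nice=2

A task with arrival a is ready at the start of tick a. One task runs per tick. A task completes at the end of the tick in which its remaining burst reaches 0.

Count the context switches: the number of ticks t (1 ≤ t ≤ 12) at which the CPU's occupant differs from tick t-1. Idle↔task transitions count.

t=0: ready={B} → run B
t=1: ready={B} → run B
t=2: (idle)
t=3: ready={H} → run H
t=4: ready={H} → run H
t=5: ready={H} → run H
t=6: ready={H} → run H
t=7: ready={H} → run H
t=8: ready={H} → run H
t=9: ready={H} → run H
t=10: ready={H} → run H
t=11: (idle)
t=12: (idle)

context switches = 3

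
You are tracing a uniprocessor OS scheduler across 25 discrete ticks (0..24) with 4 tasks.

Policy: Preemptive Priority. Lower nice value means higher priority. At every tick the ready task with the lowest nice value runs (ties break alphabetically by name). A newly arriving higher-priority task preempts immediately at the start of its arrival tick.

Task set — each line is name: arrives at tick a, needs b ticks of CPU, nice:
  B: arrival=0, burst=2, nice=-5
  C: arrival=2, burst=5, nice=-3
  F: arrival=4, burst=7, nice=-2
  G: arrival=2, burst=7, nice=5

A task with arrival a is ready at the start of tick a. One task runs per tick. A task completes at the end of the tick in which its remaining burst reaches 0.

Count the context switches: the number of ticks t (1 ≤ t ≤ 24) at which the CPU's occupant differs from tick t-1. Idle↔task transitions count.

context switches = 4

t=0: ready={B} → run B
t=1: ready={B} → run B
t=2: ready={C,G} → run C
t=3: ready={C,G} → run C
t=4: ready={C,F,G} → run C
t=5: ready={C,F,G} → run C
t=6: ready={C,F,G} → run C
t=7: ready={F,G} → run F
t=8: ready={F,G} → run F
t=9: ready={F,G} → run F
t=10: ready={F,G} → run F
t=11: ready={F,G} → run F
t=12: ready={F,G} → run F
t=13: ready={F,G} → run F
t=14: ready={G} → run G
t=15: ready={G} → run G
t=16: ready={G} → run G
t=17: ready={G} → run G
t=18: ready={G} → run G
t=19: ready={G} → run G
t=20: ready={G} → run G
t=21: (idle)
t=22: (idle)
t=23: (idle)
t=24: (idle)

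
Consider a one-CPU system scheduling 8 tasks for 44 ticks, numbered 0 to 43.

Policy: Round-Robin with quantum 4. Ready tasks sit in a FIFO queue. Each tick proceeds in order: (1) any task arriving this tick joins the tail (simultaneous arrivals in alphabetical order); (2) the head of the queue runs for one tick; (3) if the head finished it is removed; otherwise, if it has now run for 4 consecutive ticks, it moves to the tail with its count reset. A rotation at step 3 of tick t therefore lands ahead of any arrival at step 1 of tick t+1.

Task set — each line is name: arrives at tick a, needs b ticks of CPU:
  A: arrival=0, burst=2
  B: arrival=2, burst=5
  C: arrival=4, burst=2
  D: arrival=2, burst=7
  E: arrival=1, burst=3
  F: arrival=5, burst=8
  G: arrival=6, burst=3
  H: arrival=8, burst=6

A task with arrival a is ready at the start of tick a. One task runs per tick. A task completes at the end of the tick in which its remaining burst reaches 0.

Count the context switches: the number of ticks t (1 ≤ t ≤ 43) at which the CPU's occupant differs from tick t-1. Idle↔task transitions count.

context switches = 12

t=0: queue=[A] q_used=0 → run A
t=1: queue=[A,E] q_used=1 → run A
t=2: queue=[E,B,D] q_used=0 → run E
t=3: queue=[E,B,D] q_used=1 → run E
t=4: queue=[E,B,D,C] q_used=2 → run E
t=5: queue=[B,D,C,F] q_used=0 → run B
t=6: queue=[B,D,C,F,G] q_used=1 → run B
t=7: queue=[B,D,C,F,G] q_used=2 → run B
t=8: queue=[B,D,C,F,G,H] q_used=3 → run B
t=9: queue=[D,C,F,G,H,B] q_used=0 → run D
t=10: queue=[D,C,F,G,H,B] q_used=1 → run D
t=11: queue=[D,C,F,G,H,B] q_used=2 → run D
t=12: queue=[D,C,F,G,H,B] q_used=3 → run D
t=13: queue=[C,F,G,H,B,D] q_used=0 → run C
t=14: queue=[C,F,G,H,B,D] q_used=1 → run C
t=15: queue=[F,G,H,B,D] q_used=0 → run F
t=16: queue=[F,G,H,B,D] q_used=1 → run F
t=17: queue=[F,G,H,B,D] q_used=2 → run F
t=18: queue=[F,G,H,B,D] q_used=3 → run F
t=19: queue=[G,H,B,D,F] q_used=0 → run G
t=20: queue=[G,H,B,D,F] q_used=1 → run G
t=21: queue=[G,H,B,D,F] q_used=2 → run G
t=22: queue=[H,B,D,F] q_used=0 → run H
t=23: queue=[H,B,D,F] q_used=1 → run H
t=24: queue=[H,B,D,F] q_used=2 → run H
t=25: queue=[H,B,D,F] q_used=3 → run H
t=26: queue=[B,D,F,H] q_used=0 → run B
t=27: queue=[D,F,H] q_used=0 → run D
t=28: queue=[D,F,H] q_used=1 → run D
t=29: queue=[D,F,H] q_used=2 → run D
t=30: queue=[F,H] q_used=0 → run F
t=31: queue=[F,H] q_used=1 → run F
t=32: queue=[F,H] q_used=2 → run F
t=33: queue=[F,H] q_used=3 → run F
t=34: queue=[H] q_used=0 → run H
t=35: queue=[H] q_used=1 → run H
t=36: (idle)
t=37: (idle)
t=38: (idle)
t=39: (idle)
t=40: (idle)
t=41: (idle)
t=42: (idle)
t=43: (idle)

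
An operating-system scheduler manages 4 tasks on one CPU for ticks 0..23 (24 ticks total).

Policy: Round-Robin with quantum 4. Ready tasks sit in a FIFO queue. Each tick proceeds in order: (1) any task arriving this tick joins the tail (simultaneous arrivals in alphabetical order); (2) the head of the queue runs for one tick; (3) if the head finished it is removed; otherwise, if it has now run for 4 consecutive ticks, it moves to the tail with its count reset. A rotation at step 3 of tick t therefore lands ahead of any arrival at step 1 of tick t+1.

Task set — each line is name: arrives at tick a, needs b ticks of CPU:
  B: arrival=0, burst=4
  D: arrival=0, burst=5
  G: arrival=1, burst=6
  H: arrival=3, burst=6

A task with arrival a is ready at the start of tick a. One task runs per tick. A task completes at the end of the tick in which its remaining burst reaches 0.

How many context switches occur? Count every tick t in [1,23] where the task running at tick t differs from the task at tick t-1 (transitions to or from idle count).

t=0: queue=[B,D] q_used=0 → run B
t=1: queue=[B,D,G] q_used=1 → run B
t=2: queue=[B,D,G] q_used=2 → run B
t=3: queue=[B,D,G,H] q_used=3 → run B
t=4: queue=[D,G,H] q_used=0 → run D
t=5: queue=[D,G,H] q_used=1 → run D
t=6: queue=[D,G,H] q_used=2 → run D
t=7: queue=[D,G,H] q_used=3 → run D
t=8: queue=[G,H,D] q_used=0 → run G
t=9: queue=[G,H,D] q_used=1 → run G
t=10: queue=[G,H,D] q_used=2 → run G
t=11: queue=[G,H,D] q_used=3 → run G
t=12: queue=[H,D,G] q_used=0 → run H
t=13: queue=[H,D,G] q_used=1 → run H
t=14: queue=[H,D,G] q_used=2 → run H
t=15: queue=[H,D,G] q_used=3 → run H
t=16: queue=[D,G,H] q_used=0 → run D
t=17: queue=[G,H] q_used=0 → run G
t=18: queue=[G,H] q_used=1 → run G
t=19: queue=[H] q_used=0 → run H
t=20: queue=[H] q_used=1 → run H
t=21: (idle)
t=22: (idle)
t=23: (idle)

context switches = 7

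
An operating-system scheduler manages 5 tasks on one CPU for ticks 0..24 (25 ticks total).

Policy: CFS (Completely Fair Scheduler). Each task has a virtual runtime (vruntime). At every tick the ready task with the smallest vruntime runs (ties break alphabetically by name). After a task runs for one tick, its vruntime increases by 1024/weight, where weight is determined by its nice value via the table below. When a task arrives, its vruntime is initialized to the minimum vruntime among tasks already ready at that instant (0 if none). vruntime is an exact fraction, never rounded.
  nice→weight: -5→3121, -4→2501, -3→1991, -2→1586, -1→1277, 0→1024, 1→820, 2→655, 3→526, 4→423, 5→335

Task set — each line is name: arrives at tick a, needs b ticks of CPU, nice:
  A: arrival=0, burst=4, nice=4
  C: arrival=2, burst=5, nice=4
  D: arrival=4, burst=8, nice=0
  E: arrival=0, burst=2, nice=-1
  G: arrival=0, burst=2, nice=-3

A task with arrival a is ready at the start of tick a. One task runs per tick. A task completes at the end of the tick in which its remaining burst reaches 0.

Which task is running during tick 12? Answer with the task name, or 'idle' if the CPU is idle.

running at tick 12 = D

t=0: vr[A=0 E=0 G=0] → run A
t=1: vr[A=1024/423 E=0 G=0] → run E
t=2: vr[A=1024/423 C=0 E=1024/1277 G=0] → run C
t=3: vr[A=1024/423 C=1024/423 E=1024/1277 G=0] → run G
t=4: vr[A=1024/423 C=1024/423 D=1024/1991 E=1024/1277 G=1024/1991] → run D
t=5: vr[A=1024/423 C=1024/423 D=3015/1991 E=1024/1277 G=1024/1991] → run G
t=6: vr[A=1024/423 C=1024/423 D=3015/1991 E=1024/1277] → run E
t=7: vr[A=1024/423 C=1024/423 D=3015/1991] → run D
t=8: vr[A=1024/423 C=1024/423 D=5006/1991] → run A
t=9: vr[A=2048/423 C=1024/423 D=5006/1991] → run C
t=10: vr[A=2048/423 C=2048/423 D=5006/1991] → run D
t=11: vr[A=2048/423 C=2048/423 D=6997/1991] → run D
t=12: vr[A=2048/423 C=2048/423 D=8988/1991] → run D
t=13: vr[A=2048/423 C=2048/423 D=10979/1991] → run A
t=14: vr[A=1024/141 C=2048/423 D=10979/1991] → run C
t=15: vr[A=1024/141 C=1024/141 D=10979/1991] → run D
t=16: vr[A=1024/141 C=1024/141 D=12970/1991] → run D
t=17: vr[A=1024/141 C=1024/141 D=14961/1991] → run A
t=18: vr[C=1024/141 D=14961/1991] → run C
t=19: vr[C=4096/423 D=14961/1991] → run D
t=20: vr[C=4096/423] → run C
t=21: (idle)
t=22: (idle)
t=23: (idle)
t=24: (idle)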